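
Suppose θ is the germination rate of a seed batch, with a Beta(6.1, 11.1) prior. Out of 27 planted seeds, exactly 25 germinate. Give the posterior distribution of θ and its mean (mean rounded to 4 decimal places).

Posterior: Beta(31.1, 13.1); mean ≈ 0.7036

Observing 25 successes and 2 failures updates Beta(6.1, 11.1) by adding the success and failure counts to the two shape parameters: α = 6.1+25 = 31.1, β = 11.1+2 = 13.1.
E[θ | data] = 31.1/(31.1+13.1) = 0.7036.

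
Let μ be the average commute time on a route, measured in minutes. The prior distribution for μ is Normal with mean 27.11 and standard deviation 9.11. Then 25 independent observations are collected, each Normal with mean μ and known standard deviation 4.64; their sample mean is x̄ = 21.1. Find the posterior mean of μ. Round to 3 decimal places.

With known σ, the Normal prior is conjugate. Weight on the data is w = (n/σ²)/(n/σ² + 1/τ₀²) = 1.16119/(1.16119+0.0120493) = 0.98973.
Posterior mean = w·x̄ + (1−w)·μ₀ = 0.98973·21.1 + 0.010270·27.11 = 21.162.

Posterior mean ≈ 21.162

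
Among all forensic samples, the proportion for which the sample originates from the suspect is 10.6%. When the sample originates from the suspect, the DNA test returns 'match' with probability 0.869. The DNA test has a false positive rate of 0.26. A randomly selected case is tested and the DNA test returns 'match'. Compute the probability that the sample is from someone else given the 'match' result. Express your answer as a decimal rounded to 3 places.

P(¬H | E) ≈ 0.716

Let H be the event that the sample originates from the suspect. P(H) = 0.106, so P(¬H) = 0.894. With E the 'match' result, P(E|H) = 0.869 and P(E|¬H) = 0.26.
P(E) = 0.869·0.106 + 0.26·0.894 = 0.092114 + 0.23244 = 0.32455.
By Bayes' theorem, P(H|E) = 0.092114 / 0.32455 = 0.284. Hence P(¬H|E) = 1 − 0.284 = 0.716.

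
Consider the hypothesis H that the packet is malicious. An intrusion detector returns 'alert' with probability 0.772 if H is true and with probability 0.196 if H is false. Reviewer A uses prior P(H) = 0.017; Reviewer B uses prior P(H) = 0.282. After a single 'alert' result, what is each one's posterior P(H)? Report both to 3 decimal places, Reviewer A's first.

Reviewer A: 0.064; Reviewer B: 0.607

P('+'|H) = 0.772, P('+'|¬H) = 0.196.
Reviewer A: numerator 0.772·0.017 = 0.013124; evidence = 0.013124+0.196·0.983 = 0.20579; posterior = 0.064.
Reviewer B: numerator 0.772·0.282 = 0.21770; evidence = 0.21770+0.196·0.718 = 0.35843; posterior = 0.607.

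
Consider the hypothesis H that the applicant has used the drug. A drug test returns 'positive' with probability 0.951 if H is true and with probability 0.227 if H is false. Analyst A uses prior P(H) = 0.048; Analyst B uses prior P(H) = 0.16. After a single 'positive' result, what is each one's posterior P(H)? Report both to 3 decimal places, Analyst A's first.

Analyst A: 0.174; Analyst B: 0.444

The likelihood ratio for a 'positive' result is 0.951/0.227 = 4.1894.
Analyst A: prior odds 0.048/0.952 = 0.050420; posterior odds 0.21123; posterior probability 0.174.
Analyst B: prior odds 0.16/0.84 = 0.19048; posterior odds 0.79799; posterior probability 0.444.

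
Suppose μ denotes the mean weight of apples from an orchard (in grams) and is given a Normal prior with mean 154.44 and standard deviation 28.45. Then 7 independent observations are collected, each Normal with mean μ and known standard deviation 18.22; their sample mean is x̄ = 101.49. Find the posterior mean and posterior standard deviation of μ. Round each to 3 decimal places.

Posterior mean ≈ 104.421; posterior SD ≈ 6.693

With known σ, the Normal prior is conjugate. Weight on the data is w = (n/σ²)/(n/σ² + 1/τ₀²) = 0.0210863/(0.0210863+0.00123548) = 0.94465.
Posterior mean = w·x̄ + (1−w)·μ₀ = 0.94465·101.49 + 0.055348·154.44 = 104.421. Posterior variance = 1/(0.0210863+0.00123548) = 44.7992, so SD = 6.693.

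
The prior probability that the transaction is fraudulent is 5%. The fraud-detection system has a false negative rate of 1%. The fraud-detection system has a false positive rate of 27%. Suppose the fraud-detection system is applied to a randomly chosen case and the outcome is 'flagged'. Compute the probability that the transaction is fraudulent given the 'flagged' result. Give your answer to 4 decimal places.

Let H be the event that the transaction is fraudulent. P(H) = 0.05, so P(¬H) = 0.95. With E the 'flagged' result, P(E|H) = 0.99 and P(E|¬H) = 0.27.
P(E) = 0.99·0.05 + 0.27·0.95 = 0.049500 + 0.25650 = 0.30600.
By Bayes' theorem, P(H|E) = 0.049500 / 0.30600 = 0.1618.

P(H | E) ≈ 0.1618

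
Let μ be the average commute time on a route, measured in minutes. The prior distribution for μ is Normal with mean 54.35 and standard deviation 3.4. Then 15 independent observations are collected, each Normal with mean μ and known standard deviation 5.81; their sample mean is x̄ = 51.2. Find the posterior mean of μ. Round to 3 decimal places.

With known σ, the Normal prior is conjugate. Weight on the data is w = (n/σ²)/(n/σ² + 1/τ₀²) = 0.444364/(0.444364+0.0865052) = 0.83705.
Posterior mean = w·x̄ + (1−w)·μ₀ = 0.83705·51.2 + 0.16295·54.35 = 51.713.

Posterior mean ≈ 51.713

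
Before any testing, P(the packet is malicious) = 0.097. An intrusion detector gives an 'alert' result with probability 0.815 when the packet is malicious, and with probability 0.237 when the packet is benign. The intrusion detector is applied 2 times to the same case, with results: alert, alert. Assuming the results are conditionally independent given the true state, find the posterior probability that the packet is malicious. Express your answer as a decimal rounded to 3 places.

Posterior P(H) ≈ 0.560

Let H be the event that the packet is malicious; start with P(H) = 0.097. P('alert'|H) = 0.815, P('alert'|¬H) = 0.237.
Update on result 1 ('alert'): P(H) ← 0.815·0.0970 / (0.815·0.0970 + 0.237·0.9030) = 0.079055/0.29307 = 0.2698.
Update on result 2 ('alert'): P(H) ← 0.815·0.2698 / (0.815·0.2698 + 0.237·0.7302) = 0.21985/0.39292 = 0.5595.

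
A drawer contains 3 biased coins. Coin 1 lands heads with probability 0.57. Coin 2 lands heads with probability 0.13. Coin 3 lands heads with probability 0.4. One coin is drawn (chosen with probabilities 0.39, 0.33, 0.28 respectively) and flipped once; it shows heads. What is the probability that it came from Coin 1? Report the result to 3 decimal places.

Posterior probability ≈ 0.589

Tabulate prior·likelihood by source: [1] prior 0.39, lik 0.57, product 0.2223; [2] prior 0.33, lik 0.13, product 0.04290; [3] prior 0.28, lik 0.4, product 0.1120.
Normalizing constant = 0.37720; the posterior for Coin 1 is its product over the sum, 0.2223/0.37720 = 0.589.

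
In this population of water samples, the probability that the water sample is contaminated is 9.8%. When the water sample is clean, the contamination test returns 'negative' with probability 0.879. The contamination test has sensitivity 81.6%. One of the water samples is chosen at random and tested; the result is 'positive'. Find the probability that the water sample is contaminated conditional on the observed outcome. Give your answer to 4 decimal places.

P(H | E) ≈ 0.4229

Let H be the event that the water sample is contaminated. P(H) = 0.098, so P(¬H) = 0.902. With E the 'positive' result, P(E|H) = 0.816 and P(E|¬H) = 0.121.
P(E) = 0.816·0.098 + 0.121·0.902 = 0.079968 + 0.10914 = 0.18911.
By Bayes' theorem, P(H|E) = 0.079968 / 0.18911 = 0.4229.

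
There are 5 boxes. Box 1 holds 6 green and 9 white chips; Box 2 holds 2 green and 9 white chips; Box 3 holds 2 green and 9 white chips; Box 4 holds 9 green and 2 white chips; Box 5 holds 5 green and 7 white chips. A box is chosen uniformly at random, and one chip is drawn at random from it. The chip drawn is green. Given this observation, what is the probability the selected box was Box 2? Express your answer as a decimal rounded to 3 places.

Posterior probability ≈ 0.091

Tabulate prior·likelihood by source: [1] prior 0.2, lik 0.4, product 0.08000; [2] prior 0.2, lik 0.1818, product 0.03636; [3] prior 0.2, lik 0.1818, product 0.03636; [4] prior 0.2, lik 0.8182, product 0.1636; [5] prior 0.2, lik 0.4167, product 0.08333.
Normalizing constant = 0.39970; the posterior for Box 2 is its product over the sum, 0.03636/0.39970 = 0.091.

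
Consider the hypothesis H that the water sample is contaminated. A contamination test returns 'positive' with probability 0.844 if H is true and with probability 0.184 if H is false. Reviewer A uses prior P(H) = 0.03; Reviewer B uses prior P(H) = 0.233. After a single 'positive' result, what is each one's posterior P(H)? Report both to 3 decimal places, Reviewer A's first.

P('+'|H) = 0.844, P('+'|¬H) = 0.184.
Reviewer A: numerator 0.844·0.03 = 0.025320; evidence = 0.025320+0.184·0.97 = 0.20380; posterior = 0.124.
Reviewer B: numerator 0.844·0.233 = 0.19665; evidence = 0.19665+0.184·0.767 = 0.33778; posterior = 0.582.

Reviewer A: 0.124; Reviewer B: 0.582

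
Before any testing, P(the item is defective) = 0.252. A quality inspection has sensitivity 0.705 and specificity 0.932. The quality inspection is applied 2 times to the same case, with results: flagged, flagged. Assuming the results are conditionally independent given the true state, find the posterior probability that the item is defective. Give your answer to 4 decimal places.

With H the event that the item is defective, the joint likelihood of the observed sequence is P(data|H) = 0.705·0.705 = 0.49702 and P(data|¬H) = 0.068·0.068 = 0.0046240.
Bayes: P(H|data) = 0.252·0.49702 / (0.252·0.49702 + 0.748·0.0046240) = 0.12525/0.12871 = 0.9731.

Posterior P(H) ≈ 0.9731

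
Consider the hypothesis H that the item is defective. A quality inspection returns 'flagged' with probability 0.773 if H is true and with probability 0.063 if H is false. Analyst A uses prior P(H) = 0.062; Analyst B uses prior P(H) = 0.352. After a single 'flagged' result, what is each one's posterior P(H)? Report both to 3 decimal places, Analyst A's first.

P('+'|H) = 0.773, P('+'|¬H) = 0.063.
Analyst A: numerator 0.773·0.062 = 0.047926; evidence = 0.047926+0.063·0.938 = 0.10702; posterior = 0.448.
Analyst B: numerator 0.773·0.352 = 0.27210; evidence = 0.27210+0.063·0.648 = 0.31292; posterior = 0.870.

Analyst A: 0.448; Analyst B: 0.870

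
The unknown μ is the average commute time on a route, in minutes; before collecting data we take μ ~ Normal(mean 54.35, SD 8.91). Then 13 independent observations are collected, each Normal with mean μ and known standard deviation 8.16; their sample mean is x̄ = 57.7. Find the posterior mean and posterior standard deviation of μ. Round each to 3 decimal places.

Prior precision 1/τ₀² = 1/8.91² = 0.0125963; data precision n/σ² = 13/8.16² = 0.195237.
Posterior precision = 0.0125963 + 0.195237 = 0.207834, giving posterior SD = 1/√0.207834 = 2.194.
Posterior mean = (0.0125963·54.35 + 0.195237·57.7) / 0.207834 = 57.497.

Posterior mean ≈ 57.497; posterior SD ≈ 2.194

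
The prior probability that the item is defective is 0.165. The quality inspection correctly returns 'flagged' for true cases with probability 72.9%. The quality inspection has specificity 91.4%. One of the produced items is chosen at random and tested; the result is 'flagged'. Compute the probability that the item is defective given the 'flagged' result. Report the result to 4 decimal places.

P(H | E) ≈ 0.6262

Write H for 'the item is defective'. Prior odds H:¬H = 0.165/0.835 = 0.19760. For the 'flagged' outcome, the likelihood ratio is 0.729/0.086 = 8.4767.
Posterior odds = 0.19760 × 8.4767 = 1.6750, so P(H|E) = 1.6750/(1+1.6750) = 0.6262.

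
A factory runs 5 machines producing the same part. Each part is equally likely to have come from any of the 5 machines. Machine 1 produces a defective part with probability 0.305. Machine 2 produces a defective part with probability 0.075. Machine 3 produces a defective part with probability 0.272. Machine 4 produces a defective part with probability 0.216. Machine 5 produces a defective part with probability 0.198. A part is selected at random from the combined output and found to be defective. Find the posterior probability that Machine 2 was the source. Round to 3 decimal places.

P(defective|M1) = 0.305; P(defective|M2) = 0.075; P(defective|M3) = 0.272; P(defective|M4) = 0.216; P(defective|M5) = 0.198.
Prior × likelihood for each source: 0.2·0.305=0.06100, 0.2·0.075=0.01500, 0.2·0.272=0.05440, 0.2·0.216=0.04320, 0.2·0.198=0.03960. Summing gives P(defective) = 0.21320.
P(Machine 2 | defective) = 0.01500 / 0.21320 = 0.070.

Posterior probability ≈ 0.070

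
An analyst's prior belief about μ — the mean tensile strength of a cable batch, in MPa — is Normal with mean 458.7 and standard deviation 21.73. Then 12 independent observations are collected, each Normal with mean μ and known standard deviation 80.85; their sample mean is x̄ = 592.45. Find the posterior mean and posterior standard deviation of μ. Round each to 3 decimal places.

Posterior mean ≈ 520.805; posterior SD ≈ 15.904

With known σ, the Normal prior is conjugate. Weight on the data is w = (n/σ²)/(n/σ² + 1/τ₀²) = 0.00183578/(0.00183578+0.00211778) = 0.46434.
Posterior mean = w·x̄ + (1−w)·μ₀ = 0.46434·592.45 + 0.53566·458.7 = 520.805. Posterior variance = 1/(0.00183578+0.00211778) = 252.937, so SD = 15.904.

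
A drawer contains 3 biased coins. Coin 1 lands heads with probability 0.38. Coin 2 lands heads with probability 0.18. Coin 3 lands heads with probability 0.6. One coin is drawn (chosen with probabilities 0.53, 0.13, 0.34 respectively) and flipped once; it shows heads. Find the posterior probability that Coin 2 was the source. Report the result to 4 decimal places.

Posterior probability ≈ 0.0546

Tabulate prior·likelihood by source: [1] prior 0.53, lik 0.38, product 0.2014; [2] prior 0.13, lik 0.18, product 0.02340; [3] prior 0.34, lik 0.6, product 0.2040.
Normalizing constant = 0.42880; the posterior for Coin 2 is its product over the sum, 0.02340/0.42880 = 0.0546.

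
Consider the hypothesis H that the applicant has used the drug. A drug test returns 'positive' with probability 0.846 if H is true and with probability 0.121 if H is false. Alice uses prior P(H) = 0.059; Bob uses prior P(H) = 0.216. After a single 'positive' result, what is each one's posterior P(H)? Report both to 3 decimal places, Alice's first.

P('+'|H) = 0.846, P('+'|¬H) = 0.121.
Alice: numerator 0.846·0.059 = 0.049914; evidence = 0.049914+0.121·0.941 = 0.16378; posterior = 0.305.
Bob: numerator 0.846·0.216 = 0.18274; evidence = 0.18274+0.121·0.784 = 0.27760; posterior = 0.658.

Alice: 0.305; Bob: 0.658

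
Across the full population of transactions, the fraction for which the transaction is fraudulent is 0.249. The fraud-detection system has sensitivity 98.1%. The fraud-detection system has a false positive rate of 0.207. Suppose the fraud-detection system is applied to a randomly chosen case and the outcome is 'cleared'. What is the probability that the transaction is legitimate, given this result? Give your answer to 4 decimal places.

Write H for 'the transaction is fraudulent'. Prior odds H:¬H = 0.249/0.751 = 0.33156. For the 'cleared' outcome, the likelihood ratio is 0.019/0.793 = 0.023960.
Posterior odds = 0.33156 × 0.023960 = 0.0079440, so P(H|E) = 0.0079440/(1+0.0079440) = 0.0079. Then P(¬H|E) = 1 − 0.0079 = 0.9921.

P(¬H | E) ≈ 0.9921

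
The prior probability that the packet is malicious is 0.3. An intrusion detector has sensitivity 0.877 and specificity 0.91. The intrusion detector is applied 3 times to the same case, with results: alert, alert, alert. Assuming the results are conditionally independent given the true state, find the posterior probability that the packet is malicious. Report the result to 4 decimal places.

With H the event that the packet is malicious, the joint likelihood of the observed sequence is P(data|H) = 0.877·0.877·0.877 = 0.67453 and P(data|¬H) = 0.09·0.09·0.09 = 0.00072900.
Bayes: P(H|data) = 0.3·0.67453 / (0.3·0.67453 + 0.7·0.00072900) = 0.20236/0.20287 = 0.9975.

Posterior P(H) ≈ 0.9975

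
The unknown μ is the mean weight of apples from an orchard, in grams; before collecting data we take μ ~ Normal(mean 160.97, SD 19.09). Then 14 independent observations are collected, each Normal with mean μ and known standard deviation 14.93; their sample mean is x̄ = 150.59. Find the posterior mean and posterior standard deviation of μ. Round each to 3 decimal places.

Prior precision 1/τ₀² = 1/19.09² = 0.00274403; data precision n/σ² = 14/14.93² = 0.0628071.
Posterior precision = 0.00274403 + 0.0628071 = 0.0655511, giving posterior SD = 1/√0.0655511 = 3.906.
Posterior mean = (0.00274403·160.97 + 0.0628071·150.59) / 0.0655511 = 151.025.

Posterior mean ≈ 151.025; posterior SD ≈ 3.906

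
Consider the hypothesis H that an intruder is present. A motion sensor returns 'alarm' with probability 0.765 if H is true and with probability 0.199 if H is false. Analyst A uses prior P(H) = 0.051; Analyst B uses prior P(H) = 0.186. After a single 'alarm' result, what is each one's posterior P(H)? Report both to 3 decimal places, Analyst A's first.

The likelihood ratio for an 'alarm' result is 0.765/0.199 = 3.8442.
Analyst A: prior odds 0.051/0.949 = 0.053741; posterior odds 0.20659; posterior probability 0.171.
Analyst B: prior odds 0.186/0.814 = 0.22850; posterior odds 0.87841; posterior probability 0.468.

Analyst A: 0.171; Analyst B: 0.468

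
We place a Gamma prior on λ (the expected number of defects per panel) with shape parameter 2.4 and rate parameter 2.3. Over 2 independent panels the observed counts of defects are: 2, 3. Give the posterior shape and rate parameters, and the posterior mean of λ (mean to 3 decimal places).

Posterior: Gamma(shape=7.4, rate=4.3); mean ≈ 1.721

The Poisson likelihood adds the total count to the shape and the number of exposure periods to the rate. Here ∑xᵢ = 5 and n = 2, so shape 2.4→7.4 and rate 2.3→4.3.
E[λ | data] = 7.4/4.3 = 1.721.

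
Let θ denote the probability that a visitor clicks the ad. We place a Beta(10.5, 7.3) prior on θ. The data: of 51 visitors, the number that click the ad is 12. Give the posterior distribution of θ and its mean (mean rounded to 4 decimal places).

The binomial likelihood is conjugate to the Beta prior: with 12 successes and 39 failures, the posterior is Beta(10.5+12, 7.3+39) = Beta(22.5, 46.3).
E[θ | data] = 22.5/(22.5+46.3) = 0.3270.

Posterior: Beta(22.5, 46.3); mean ≈ 0.3270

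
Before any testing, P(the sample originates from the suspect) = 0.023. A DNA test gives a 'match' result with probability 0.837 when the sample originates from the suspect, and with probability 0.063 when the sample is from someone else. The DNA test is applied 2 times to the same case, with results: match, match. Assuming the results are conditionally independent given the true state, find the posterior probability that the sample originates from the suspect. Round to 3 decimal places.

Let H be the event that the sample originates from the suspect; start with P(H) = 0.023. P('match'|H) = 0.837, P('match'|¬H) = 0.063.
Update on result 1 ('match'): P(H) ← 0.837·0.0230 / (0.837·0.0230 + 0.063·0.9770) = 0.019251/0.080802 = 0.2382.
Update on result 2 ('match'): P(H) ← 0.837·0.2382 / (0.837·0.2382 + 0.063·0.7618) = 0.19941/0.24740 = 0.8060.

Posterior P(H) ≈ 0.806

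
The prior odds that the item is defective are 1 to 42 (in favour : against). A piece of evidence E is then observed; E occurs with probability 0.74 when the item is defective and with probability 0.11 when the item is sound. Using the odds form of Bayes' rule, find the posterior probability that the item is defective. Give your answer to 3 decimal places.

Prior odds = 1/42 = 0.023810. In log-odds, ln(0.023810) = -3.7377.
Add log likelihood ratio: ln(6.7273) = 1.9062.
Posterior log-odds = -1.8315, so posterior odds = exp(-1.8315) = 0.16017. Converting, P(H|E) = 0.16017/1.1602 = 0.138.

Posterior probability ≈ 0.138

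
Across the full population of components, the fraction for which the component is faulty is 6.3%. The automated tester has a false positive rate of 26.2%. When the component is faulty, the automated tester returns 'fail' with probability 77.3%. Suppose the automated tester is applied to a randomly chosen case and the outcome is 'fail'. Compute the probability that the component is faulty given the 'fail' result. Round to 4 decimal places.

Write H for 'the component is faulty'. Prior odds H:¬H = 0.063/0.937 = 0.067236. For the 'fail' outcome, the likelihood ratio is 0.773/0.262 = 2.9504.
Posterior odds = 0.067236 × 2.9504 = 0.19837, so P(H|E) = 0.19837/(1+0.19837) = 0.1655.

P(H | E) ≈ 0.1655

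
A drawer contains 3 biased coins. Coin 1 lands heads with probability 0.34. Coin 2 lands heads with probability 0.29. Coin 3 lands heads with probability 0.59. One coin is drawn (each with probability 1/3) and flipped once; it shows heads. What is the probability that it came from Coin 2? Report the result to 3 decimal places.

Posterior probability ≈ 0.238

Tabulate prior·likelihood by source: [1] prior 0.333333, lik 0.34, product 0.1133; [2] prior 0.333333, lik 0.29, product 0.09667; [3] prior 0.333333, lik 0.59, product 0.1967.
Normalizing constant = 0.40667; the posterior for Coin 2 is its product over the sum, 0.09667/0.40667 = 0.238.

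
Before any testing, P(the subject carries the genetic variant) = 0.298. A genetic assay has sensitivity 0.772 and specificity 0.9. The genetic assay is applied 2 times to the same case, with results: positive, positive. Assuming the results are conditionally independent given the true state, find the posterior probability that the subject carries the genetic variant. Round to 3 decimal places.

With H the event that the subject carries the genetic variant, the joint likelihood of the observed sequence is P(data|H) = 0.772·0.772 = 0.59598 and P(data|¬H) = 0.1·0.1 = 0.010000.
Bayes: P(H|data) = 0.298·0.59598 / (0.298·0.59598 + 0.702·0.010000) = 0.17760/0.18462 = 0.9620.

Posterior P(H) ≈ 0.962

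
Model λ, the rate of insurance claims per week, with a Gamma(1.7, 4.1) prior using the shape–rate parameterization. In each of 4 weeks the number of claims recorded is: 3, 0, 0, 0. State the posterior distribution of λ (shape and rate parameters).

The Poisson likelihood adds the total count to the shape and the number of exposure periods to the rate. Here ∑xᵢ = 3 and n = 4, so shape 1.7→4.7 and rate 4.1→8.1.

Posterior: Gamma(shape=4.7, rate=8.1)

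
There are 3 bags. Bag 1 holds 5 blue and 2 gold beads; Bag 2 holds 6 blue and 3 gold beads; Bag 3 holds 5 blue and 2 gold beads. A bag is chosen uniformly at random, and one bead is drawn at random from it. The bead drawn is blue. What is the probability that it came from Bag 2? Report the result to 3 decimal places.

Posterior probability ≈ 0.318

Tabulate prior·likelihood by source: [1] prior 0.333333, lik 0.7143, product 0.2381; [2] prior 0.333333, lik 0.6667, product 0.2222; [3] prior 0.333333, lik 0.7143, product 0.2381.
Normalizing constant = 0.69841; the posterior for Bag 2 is its product over the sum, 0.2222/0.69841 = 0.318.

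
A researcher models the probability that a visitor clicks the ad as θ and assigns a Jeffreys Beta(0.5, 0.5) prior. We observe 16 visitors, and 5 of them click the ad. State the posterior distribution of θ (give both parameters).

Observing 5 successes and 11 failures updates Beta(0.5, 0.5) by adding the success and failure counts to the two shape parameters: α = 0.5+5 = 5.5, β = 0.5+11 = 11.5.

Posterior: Beta(5.5, 11.5)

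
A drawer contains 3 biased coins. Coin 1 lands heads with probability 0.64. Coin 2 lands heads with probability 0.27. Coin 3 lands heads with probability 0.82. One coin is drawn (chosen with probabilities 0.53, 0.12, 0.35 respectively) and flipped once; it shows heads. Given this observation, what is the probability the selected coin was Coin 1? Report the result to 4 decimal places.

Tabulate prior·likelihood by source: [1] prior 0.53, lik 0.64, product 0.3392; [2] prior 0.12, lik 0.27, product 0.03240; [3] prior 0.35, lik 0.82, product 0.2870.
Normalizing constant = 0.65860; the posterior for Coin 1 is its product over the sum, 0.3392/0.65860 = 0.5150.

Posterior probability ≈ 0.5150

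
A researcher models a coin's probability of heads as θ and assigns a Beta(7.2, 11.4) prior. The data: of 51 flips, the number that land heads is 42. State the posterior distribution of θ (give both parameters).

Posterior: Beta(49.2, 20.4)

Observing 42 successes and 9 failures updates Beta(7.2, 11.4) by adding the success and failure counts to the two shape parameters: α = 7.2+42 = 49.2, β = 11.4+9 = 20.4.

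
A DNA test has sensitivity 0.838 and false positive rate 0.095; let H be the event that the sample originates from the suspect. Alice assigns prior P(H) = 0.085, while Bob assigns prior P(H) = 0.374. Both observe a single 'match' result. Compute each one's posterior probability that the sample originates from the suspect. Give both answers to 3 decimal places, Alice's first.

Alice: 0.450; Bob: 0.841

P('+'|H) = 0.838, P('+'|¬H) = 0.095.
Alice: numerator 0.838·0.085 = 0.071230; evidence = 0.071230+0.095·0.915 = 0.15815; posterior = 0.450.
Bob: numerator 0.838·0.374 = 0.31341; evidence = 0.31341+0.095·0.626 = 0.37288; posterior = 0.841.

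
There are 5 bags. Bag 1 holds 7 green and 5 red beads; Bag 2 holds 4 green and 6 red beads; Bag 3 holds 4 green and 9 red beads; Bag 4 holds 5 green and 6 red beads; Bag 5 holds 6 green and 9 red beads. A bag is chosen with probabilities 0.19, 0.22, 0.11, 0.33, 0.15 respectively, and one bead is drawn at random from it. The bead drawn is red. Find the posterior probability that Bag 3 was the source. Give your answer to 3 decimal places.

Tabulate prior·likelihood by source: [1] prior 0.19, lik 0.4167, product 0.07917; [2] prior 0.22, lik 0.6, product 0.1320; [3] prior 0.11, lik 0.6923, product 0.07615; [4] prior 0.33, lik 0.5455, product 0.1800; [5] prior 0.15, lik 0.6, product 0.09000.
Normalizing constant = 0.55732; the posterior for Bag 3 is its product over the sum, 0.07615/0.55732 = 0.137.

Posterior probability ≈ 0.137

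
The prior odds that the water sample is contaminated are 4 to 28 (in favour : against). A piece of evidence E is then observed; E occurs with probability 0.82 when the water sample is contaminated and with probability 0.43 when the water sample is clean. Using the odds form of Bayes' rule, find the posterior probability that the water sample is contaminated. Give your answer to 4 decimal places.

Prior odds = 4/28 = 0.14286. In log-odds, ln(0.14286) = -1.9459.
Add log likelihood ratio: ln(1.9070) = 0.64552.
Posterior log-odds = -1.3004, so posterior odds = exp(-1.3004) = 0.27243. Converting, P(H|E) = 0.27243/1.2724 = 0.2141.

Posterior probability ≈ 0.2141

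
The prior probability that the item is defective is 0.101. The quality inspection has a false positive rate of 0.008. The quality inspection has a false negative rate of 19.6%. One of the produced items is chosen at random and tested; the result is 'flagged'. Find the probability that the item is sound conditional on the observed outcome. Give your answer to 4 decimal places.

P(¬H | E) ≈ 0.0814

Let H be the event that the item is defective. P(H) = 0.101, so P(¬H) = 0.899. With E the 'flagged' result, P(E|H) = 0.804 and P(E|¬H) = 0.008.
P(E) = 0.804·0.101 + 0.008·0.899 = 0.081204 + 0.0071920 = 0.088396.
By Bayes' theorem, P(H|E) = 0.081204 / 0.088396 = 0.9186. Hence P(¬H|E) = 1 − 0.9186 = 0.0814.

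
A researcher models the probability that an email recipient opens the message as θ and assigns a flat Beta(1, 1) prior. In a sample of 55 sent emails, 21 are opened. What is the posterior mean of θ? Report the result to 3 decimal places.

Posterior mean ≈ 0.386

The binomial likelihood is conjugate to the Beta prior: with 21 successes and 34 failures, the posterior is Beta(1+21, 1+34) = Beta(22, 35).
E[θ | data] = 22/(22+35) = 0.386.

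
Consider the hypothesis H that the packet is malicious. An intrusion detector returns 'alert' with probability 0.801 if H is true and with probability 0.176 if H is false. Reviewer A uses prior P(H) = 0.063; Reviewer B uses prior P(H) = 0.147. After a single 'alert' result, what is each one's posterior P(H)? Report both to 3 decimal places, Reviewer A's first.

Reviewer A: 0.234; Reviewer B: 0.440

The likelihood ratio for an 'alert' result is 0.801/0.176 = 4.5511.
Reviewer A: prior odds 0.063/0.937 = 0.067236; posterior odds 0.30600; posterior probability 0.234.
Reviewer B: prior odds 0.147/0.853 = 0.17233; posterior odds 0.78431; posterior probability 0.440.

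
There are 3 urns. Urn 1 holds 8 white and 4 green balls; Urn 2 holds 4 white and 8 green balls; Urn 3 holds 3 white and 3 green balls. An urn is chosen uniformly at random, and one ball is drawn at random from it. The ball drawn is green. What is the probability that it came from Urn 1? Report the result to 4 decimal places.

Tabulate prior·likelihood by source: [1] prior 0.333333, lik 0.3333, product 0.1111; [2] prior 0.333333, lik 0.6667, product 0.2222; [3] prior 0.333333, lik 0.5, product 0.1667.
Normalizing constant = 0.50000; the posterior for Urn 1 is its product over the sum, 0.1111/0.50000 = 0.2222.

Posterior probability ≈ 0.2222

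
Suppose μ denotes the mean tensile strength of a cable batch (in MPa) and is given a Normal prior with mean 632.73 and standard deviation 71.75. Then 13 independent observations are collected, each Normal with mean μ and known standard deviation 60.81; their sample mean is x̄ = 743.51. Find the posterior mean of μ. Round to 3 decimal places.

Prior precision 1/τ₀² = 1/71.75² = 0.00019425; data precision n/σ² = 13/60.81² = 0.00351555.
Posterior precision = 0.00019425 + 0.00351555 = 0.00370980.
Posterior mean = (0.00019425·632.73 + 0.00351555·743.51) / 0.00370980 = 737.709.

Posterior mean ≈ 737.709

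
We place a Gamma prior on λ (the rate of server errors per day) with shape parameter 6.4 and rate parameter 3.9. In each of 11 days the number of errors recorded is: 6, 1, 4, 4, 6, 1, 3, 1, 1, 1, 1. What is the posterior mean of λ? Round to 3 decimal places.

The Poisson likelihood adds the total count to the shape and the number of exposure periods to the rate. Here ∑xᵢ = 29 and n = 11, so shape 6.4→35.4 and rate 3.9→14.9.
Posterior mean = shape/rate = 35.4/14.9 = 2.376.

Posterior mean ≈ 2.376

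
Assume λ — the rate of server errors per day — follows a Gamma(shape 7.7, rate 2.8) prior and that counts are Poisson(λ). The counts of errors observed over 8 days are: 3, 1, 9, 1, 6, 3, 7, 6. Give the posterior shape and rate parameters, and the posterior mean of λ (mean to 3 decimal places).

Posterior: Gamma(shape=43.7, rate=10.8); mean ≈ 4.046

Total count ∑xᵢ = 36 over n = 8 days.
Gamma is conjugate to the Poisson likelihood: posterior is Gamma(shape = 7.7+36 = 43.7, rate = 2.8+8 = 10.8).
Posterior mean = shape/rate = 43.7/10.8 = 4.046.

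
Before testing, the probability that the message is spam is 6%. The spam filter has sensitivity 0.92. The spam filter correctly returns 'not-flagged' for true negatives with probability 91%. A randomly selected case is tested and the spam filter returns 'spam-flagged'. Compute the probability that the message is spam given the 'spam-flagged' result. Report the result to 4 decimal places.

P(H | E) ≈ 0.3948

Write H for 'the message is spam'. Prior odds H:¬H = 0.06/0.94 = 0.063830. For the 'spam-flagged' outcome, the likelihood ratio is 0.92/0.09 = 10.222.
Posterior odds = 0.063830 × 10.222 = 0.65248, so P(H|E) = 0.65248/(1+0.65248) = 0.3948.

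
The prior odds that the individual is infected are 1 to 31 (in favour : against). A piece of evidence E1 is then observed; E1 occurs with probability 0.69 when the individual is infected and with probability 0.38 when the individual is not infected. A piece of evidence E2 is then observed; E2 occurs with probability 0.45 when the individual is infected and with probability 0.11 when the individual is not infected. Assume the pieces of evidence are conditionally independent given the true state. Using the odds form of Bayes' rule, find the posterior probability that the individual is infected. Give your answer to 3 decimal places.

Prior odds = 1/31 = 0.032258.
Likelihood ratio for E1 = 0.69/0.38 = 1.8158.
Likelihood ratio for E2 = 0.45/0.11 = 4.0909.
Posterior odds = prior odds × LR₁ × LR₂ = 0.23962.
Posterior probability = odds/(1+odds) = 0.23962/1.2396 = 0.193.

Posterior probability ≈ 0.193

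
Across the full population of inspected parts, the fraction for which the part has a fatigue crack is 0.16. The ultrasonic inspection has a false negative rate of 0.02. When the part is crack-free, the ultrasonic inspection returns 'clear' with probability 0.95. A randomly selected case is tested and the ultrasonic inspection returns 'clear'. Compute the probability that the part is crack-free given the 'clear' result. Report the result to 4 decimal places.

Write H for 'the part has a fatigue crack'. Prior odds H:¬H = 0.16/0.84 = 0.19048. For the 'clear' outcome, the likelihood ratio is 0.02/0.95 = 0.021053.
Posterior odds = 0.19048 × 0.021053 = 0.0040100, so P(H|E) = 0.0040100/(1+0.0040100) = 0.0040. Then P(¬H|E) = 1 − 0.0040 = 0.9960.

P(¬H | E) ≈ 0.9960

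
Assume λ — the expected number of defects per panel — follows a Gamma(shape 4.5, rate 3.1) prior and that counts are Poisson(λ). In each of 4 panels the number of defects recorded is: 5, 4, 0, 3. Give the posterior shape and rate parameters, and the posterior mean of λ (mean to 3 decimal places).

The Poisson likelihood adds the total count to the shape and the number of exposure periods to the rate. Here ∑xᵢ = 12 and n = 4, so shape 4.5→16.5 and rate 3.1→7.1.
E[λ | data] = 16.5/7.1 = 2.324.

Posterior: Gamma(shape=16.5, rate=7.1); mean ≈ 2.324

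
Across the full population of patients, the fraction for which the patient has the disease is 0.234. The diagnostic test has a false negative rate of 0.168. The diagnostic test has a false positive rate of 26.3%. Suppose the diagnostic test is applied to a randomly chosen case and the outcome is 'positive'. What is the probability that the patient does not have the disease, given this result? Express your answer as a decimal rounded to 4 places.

Let H be the event that the patient has the disease. P(H) = 0.234, so P(¬H) = 0.766. With E the 'positive' result, P(E|H) = 0.832 and P(E|¬H) = 0.263.
P(E) = 0.832·0.234 + 0.263·0.766 = 0.19469 + 0.20146 = 0.39615.
By Bayes' theorem, P(H|E) = 0.19469 / 0.39615 = 0.4915. Hence P(¬H|E) = 1 − 0.4915 = 0.5085.

P(¬H | E) ≈ 0.5085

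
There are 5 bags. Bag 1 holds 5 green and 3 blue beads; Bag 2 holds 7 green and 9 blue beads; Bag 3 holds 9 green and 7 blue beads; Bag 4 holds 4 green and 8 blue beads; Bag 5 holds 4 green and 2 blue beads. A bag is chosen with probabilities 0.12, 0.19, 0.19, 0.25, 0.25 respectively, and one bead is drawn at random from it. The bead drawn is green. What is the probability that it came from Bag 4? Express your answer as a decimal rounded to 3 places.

Tabulate prior·likelihood by source: [1] prior 0.12, lik 0.625, product 0.07500; [2] prior 0.19, lik 0.4375, product 0.08313; [3] prior 0.19, lik 0.5625, product 0.1069; [4] prior 0.25, lik 0.3333, product 0.08333; [5] prior 0.25, lik 0.6667, product 0.1667.
Normalizing constant = 0.51500; the posterior for Bag 4 is its product over the sum, 0.08333/0.51500 = 0.162.

Posterior probability ≈ 0.162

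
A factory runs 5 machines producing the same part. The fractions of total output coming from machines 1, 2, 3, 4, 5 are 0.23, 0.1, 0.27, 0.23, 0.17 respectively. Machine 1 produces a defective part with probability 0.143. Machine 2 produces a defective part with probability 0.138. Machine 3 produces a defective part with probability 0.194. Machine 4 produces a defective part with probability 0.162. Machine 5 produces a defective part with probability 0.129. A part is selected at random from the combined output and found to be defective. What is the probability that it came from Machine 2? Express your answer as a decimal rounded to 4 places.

Posterior probability ≈ 0.0872

P(defective|M1) = 0.143; P(defective|M2) = 0.138; P(defective|M3) = 0.194; P(defective|M4) = 0.162; P(defective|M5) = 0.129.
Prior × likelihood for each source: 0.23·0.143=0.03289, 0.1·0.138=0.01380, 0.27·0.194=0.05238, 0.23·0.162=0.03726, 0.17·0.129=0.02193. Summing gives P(defective) = 0.15826.
P(Machine 2 | defective) = 0.01380 / 0.15826 = 0.0872.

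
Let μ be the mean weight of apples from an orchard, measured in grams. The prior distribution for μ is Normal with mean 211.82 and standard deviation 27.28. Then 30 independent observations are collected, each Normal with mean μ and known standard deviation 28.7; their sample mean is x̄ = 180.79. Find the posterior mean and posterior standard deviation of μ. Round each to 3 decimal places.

Posterior mean ≈ 181.894; posterior SD ≈ 5.146

With known σ, the Normal prior is conjugate. Weight on the data is w = (n/σ²)/(n/σ² + 1/τ₀²) = 0.0364215/(0.0364215+0.00134373) = 0.96442.
Posterior mean = w·x̄ + (1−w)·μ₀ = 0.96442·180.79 + 0.035581·211.82 = 181.894. Posterior variance = 1/(0.0364215+0.00134373) = 26.4794, so SD = 5.146.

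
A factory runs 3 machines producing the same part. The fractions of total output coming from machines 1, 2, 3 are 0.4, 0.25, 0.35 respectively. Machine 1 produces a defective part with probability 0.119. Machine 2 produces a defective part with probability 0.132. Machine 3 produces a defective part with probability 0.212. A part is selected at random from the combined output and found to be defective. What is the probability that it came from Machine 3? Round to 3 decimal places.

Posterior probability ≈ 0.479

Tabulate prior·likelihood by source: [1] prior 0.4, lik 0.119, product 0.04760; [2] prior 0.25, lik 0.132, product 0.03300; [3] prior 0.35, lik 0.212, product 0.07420.
Normalizing constant = 0.15480; the posterior for Machine 3 is its product over the sum, 0.07420/0.15480 = 0.479.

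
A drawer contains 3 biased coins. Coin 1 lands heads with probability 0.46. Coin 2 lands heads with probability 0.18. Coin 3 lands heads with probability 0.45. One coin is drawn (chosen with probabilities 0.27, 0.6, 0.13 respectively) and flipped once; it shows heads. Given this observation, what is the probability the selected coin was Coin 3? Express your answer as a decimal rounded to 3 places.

Posterior probability ≈ 0.201

Tabulate prior·likelihood by source: [1] prior 0.27, lik 0.46, product 0.1242; [2] prior 0.6, lik 0.18, product 0.1080; [3] prior 0.13, lik 0.45, product 0.05850.
Normalizing constant = 0.29070; the posterior for Coin 3 is its product over the sum, 0.05850/0.29070 = 0.201.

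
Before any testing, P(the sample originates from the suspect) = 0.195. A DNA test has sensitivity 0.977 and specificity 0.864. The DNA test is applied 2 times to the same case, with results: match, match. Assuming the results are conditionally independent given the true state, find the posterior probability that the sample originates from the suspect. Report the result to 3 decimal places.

Posterior P(H) ≈ 0.926

Let H be the event that the sample originates from the suspect; start with P(H) = 0.195. P('match'|H) = 0.977, P('match'|¬H) = 0.136.
Update on result 1 ('match'): P(H) ← 0.977·0.1950 / (0.977·0.1950 + 0.136·0.8050) = 0.19051/0.30000 = 0.6351.
Update on result 2 ('match'): P(H) ← 0.977·0.6351 / (0.977·0.6351 + 0.136·0.3649) = 0.62045/0.67009 = 0.9259.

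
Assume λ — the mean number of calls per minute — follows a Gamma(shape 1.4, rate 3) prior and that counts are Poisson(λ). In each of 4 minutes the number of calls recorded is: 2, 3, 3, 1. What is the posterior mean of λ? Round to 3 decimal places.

Posterior mean ≈ 1.486

Total count ∑xᵢ = 9 over n = 4 minutes.
Gamma is conjugate to the Poisson likelihood: posterior is Gamma(shape = 1.4+9 = 10.4, rate = 3+4 = 7).
E[λ | data] = 10.4/7 = 1.486.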